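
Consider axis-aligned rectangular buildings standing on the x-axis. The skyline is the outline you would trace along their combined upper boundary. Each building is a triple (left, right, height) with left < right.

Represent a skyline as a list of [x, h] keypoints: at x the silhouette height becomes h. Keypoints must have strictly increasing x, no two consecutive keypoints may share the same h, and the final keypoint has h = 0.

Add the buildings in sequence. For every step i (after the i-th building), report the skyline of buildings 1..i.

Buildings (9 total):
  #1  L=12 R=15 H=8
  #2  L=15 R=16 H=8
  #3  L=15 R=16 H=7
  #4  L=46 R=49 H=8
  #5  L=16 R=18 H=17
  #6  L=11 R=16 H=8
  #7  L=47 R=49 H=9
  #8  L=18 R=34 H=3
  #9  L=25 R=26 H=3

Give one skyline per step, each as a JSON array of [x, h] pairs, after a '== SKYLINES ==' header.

== SKYLINES ==
[[12,8],[15,0]]
[[12,8],[16,0]]
[[12,8],[16,0]]
[[12,8],[16,0],[46,8],[49,0]]
[[12,8],[16,17],[18,0],[46,8],[49,0]]
[[11,8],[16,17],[18,0],[46,8],[49,0]]
[[11,8],[16,17],[18,0],[46,8],[47,9],[49,0]]
[[11,8],[16,17],[18,3],[34,0],[46,8],[47,9],[49,0]]
[[11,8],[16,17],[18,3],[34,0],[46,8],[47,9],[49,0]]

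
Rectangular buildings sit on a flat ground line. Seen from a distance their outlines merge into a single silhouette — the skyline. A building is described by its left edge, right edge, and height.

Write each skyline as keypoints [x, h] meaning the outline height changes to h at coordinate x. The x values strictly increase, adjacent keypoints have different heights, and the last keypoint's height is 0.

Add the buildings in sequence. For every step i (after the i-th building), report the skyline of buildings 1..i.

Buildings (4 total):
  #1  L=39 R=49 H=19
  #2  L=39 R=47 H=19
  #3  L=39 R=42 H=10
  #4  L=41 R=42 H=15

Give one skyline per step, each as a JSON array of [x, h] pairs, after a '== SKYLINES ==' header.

== SKYLINES ==
[[39,19],[49,0]]
[[39,19],[49,0]]
[[39,19],[49,0]]
[[39,19],[49,0]]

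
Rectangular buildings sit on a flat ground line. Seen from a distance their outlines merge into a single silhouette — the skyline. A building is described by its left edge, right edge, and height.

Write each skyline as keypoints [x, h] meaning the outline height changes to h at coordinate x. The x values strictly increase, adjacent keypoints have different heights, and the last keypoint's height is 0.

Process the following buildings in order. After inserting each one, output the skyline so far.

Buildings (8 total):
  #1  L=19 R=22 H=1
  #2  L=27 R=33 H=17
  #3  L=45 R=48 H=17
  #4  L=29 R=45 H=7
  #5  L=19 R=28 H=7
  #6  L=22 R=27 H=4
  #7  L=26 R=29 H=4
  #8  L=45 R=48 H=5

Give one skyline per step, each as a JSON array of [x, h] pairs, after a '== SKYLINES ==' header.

== SKYLINES ==
[[19,1],[22,0]]
[[19,1],[22,0],[27,17],[33,0]]
[[19,1],[22,0],[27,17],[33,0],[45,17],[48,0]]
[[19,1],[22,0],[27,17],[33,7],[45,17],[48,0]]
[[19,7],[27,17],[33,7],[45,17],[48,0]]
[[19,7],[27,17],[33,7],[45,17],[48,0]]
[[19,7],[27,17],[33,7],[45,17],[48,0]]
[[19,7],[27,17],[33,7],[45,17],[48,0]]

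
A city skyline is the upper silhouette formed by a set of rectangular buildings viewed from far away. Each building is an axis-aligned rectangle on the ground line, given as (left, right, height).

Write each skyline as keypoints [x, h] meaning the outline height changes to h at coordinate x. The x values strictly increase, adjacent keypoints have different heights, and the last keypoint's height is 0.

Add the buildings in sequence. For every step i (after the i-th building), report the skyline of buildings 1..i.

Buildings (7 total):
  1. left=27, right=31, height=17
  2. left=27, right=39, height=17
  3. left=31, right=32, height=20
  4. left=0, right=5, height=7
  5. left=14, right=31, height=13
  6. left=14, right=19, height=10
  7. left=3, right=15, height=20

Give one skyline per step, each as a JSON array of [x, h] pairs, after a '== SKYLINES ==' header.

== SKYLINES ==
[[27,17],[31,0]]
[[27,17],[39,0]]
[[27,17],[31,20],[32,17],[39,0]]
[[0,7],[5,0],[27,17],[31,20],[32,17],[39,0]]
[[0,7],[5,0],[14,13],[27,17],[31,20],[32,17],[39,0]]
[[0,7],[5,0],[14,13],[27,17],[31,20],[32,17],[39,0]]
[[0,7],[3,20],[15,13],[27,17],[31,20],[32,17],[39,0]]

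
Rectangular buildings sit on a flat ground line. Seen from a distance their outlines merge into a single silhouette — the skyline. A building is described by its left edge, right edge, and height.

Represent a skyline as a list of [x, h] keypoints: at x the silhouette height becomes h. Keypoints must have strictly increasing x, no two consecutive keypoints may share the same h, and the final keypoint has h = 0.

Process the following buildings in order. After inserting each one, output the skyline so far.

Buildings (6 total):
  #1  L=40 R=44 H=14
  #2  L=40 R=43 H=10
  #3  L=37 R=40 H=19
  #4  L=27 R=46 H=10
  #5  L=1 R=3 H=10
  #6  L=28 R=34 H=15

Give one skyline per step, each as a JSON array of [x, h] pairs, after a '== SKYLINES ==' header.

== SKYLINES ==
[[40,14],[44,0]]
[[40,14],[44,0]]
[[37,19],[40,14],[44,0]]
[[27,10],[37,19],[40,14],[44,10],[46,0]]
[[1,10],[3,0],[27,10],[37,19],[40,14],[44,10],[46,0]]
[[1,10],[3,0],[27,10],[28,15],[34,10],[37,19],[40,14],[44,10],[46,0]]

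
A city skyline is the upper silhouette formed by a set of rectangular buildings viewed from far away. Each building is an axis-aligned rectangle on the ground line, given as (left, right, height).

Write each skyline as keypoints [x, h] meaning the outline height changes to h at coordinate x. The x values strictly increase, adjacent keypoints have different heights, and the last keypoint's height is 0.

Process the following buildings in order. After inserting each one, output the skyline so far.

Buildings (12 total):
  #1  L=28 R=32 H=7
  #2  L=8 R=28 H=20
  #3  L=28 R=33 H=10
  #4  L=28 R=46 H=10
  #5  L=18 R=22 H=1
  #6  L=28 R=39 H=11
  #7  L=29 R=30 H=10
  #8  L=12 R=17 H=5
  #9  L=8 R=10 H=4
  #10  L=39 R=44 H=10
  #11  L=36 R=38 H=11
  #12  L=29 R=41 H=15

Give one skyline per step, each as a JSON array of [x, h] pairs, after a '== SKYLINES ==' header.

== SKYLINES ==
[[28,7],[32,0]]
[[8,20],[28,7],[32,0]]
[[8,20],[28,10],[33,0]]
[[8,20],[28,10],[46,0]]
[[8,20],[28,10],[46,0]]
[[8,20],[28,11],[39,10],[46,0]]
[[8,20],[28,11],[39,10],[46,0]]
[[8,20],[28,11],[39,10],[46,0]]
[[8,20],[28,11],[39,10],[46,0]]
[[8,20],[28,11],[39,10],[46,0]]
[[8,20],[28,11],[39,10],[46,0]]
[[8,20],[28,11],[29,15],[41,10],[46,0]]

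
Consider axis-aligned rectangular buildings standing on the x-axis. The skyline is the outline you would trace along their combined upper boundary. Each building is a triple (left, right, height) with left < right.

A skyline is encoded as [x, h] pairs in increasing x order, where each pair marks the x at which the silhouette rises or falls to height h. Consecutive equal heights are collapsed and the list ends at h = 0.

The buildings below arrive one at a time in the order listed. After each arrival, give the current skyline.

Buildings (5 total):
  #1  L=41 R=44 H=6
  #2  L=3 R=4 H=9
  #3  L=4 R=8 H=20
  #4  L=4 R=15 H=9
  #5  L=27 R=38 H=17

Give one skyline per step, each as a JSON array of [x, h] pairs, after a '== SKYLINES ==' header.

== SKYLINES ==
[[41,6],[44,0]]
[[3,9],[4,0],[41,6],[44,0]]
[[3,9],[4,20],[8,0],[41,6],[44,0]]
[[3,9],[4,20],[8,9],[15,0],[41,6],[44,0]]
[[3,9],[4,20],[8,9],[15,0],[27,17],[38,0],[41,6],[44,0]]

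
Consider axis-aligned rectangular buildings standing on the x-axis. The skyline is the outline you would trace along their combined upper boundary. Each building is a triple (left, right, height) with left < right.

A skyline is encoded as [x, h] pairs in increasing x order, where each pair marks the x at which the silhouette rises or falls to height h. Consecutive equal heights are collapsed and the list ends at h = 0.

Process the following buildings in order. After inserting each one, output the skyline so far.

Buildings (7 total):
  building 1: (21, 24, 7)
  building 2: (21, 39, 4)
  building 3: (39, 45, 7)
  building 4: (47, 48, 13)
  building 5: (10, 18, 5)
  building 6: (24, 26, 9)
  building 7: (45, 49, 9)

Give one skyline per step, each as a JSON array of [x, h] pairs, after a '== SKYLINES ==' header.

== SKYLINES ==
[[21,7],[24,0]]
[[21,7],[24,4],[39,0]]
[[21,7],[24,4],[39,7],[45,0]]
[[21,7],[24,4],[39,7],[45,0],[47,13],[48,0]]
[[10,5],[18,0],[21,7],[24,4],[39,7],[45,0],[47,13],[48,0]]
[[10,5],[18,0],[21,7],[24,9],[26,4],[39,7],[45,0],[47,13],[48,0]]
[[10,5],[18,0],[21,7],[24,9],[26,4],[39,7],[45,9],[47,13],[48,9],[49,0]]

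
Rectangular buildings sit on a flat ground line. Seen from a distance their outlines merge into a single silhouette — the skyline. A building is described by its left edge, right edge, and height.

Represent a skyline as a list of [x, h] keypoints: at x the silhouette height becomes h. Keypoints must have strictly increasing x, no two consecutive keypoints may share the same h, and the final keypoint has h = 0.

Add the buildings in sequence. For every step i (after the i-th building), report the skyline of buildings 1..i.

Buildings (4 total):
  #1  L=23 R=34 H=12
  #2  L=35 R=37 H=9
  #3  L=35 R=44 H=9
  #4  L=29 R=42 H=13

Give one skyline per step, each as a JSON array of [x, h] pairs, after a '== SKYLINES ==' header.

== SKYLINES ==
[[23,12],[34,0]]
[[23,12],[34,0],[35,9],[37,0]]
[[23,12],[34,0],[35,9],[44,0]]
[[23,12],[29,13],[42,9],[44,0]]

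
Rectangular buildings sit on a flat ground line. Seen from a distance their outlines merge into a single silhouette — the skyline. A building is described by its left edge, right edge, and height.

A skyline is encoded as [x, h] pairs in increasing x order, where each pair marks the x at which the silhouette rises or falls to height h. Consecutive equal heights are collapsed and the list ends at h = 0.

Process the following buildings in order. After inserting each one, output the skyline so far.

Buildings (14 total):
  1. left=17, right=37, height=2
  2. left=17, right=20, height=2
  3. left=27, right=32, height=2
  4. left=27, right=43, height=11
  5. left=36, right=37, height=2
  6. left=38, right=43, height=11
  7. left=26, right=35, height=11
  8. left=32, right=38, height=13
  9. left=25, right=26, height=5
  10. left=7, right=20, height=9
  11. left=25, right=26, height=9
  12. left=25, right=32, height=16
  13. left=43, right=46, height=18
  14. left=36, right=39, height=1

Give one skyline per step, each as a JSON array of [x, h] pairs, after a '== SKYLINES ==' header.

== SKYLINES ==
[[17,2],[37,0]]
[[17,2],[37,0]]
[[17,2],[37,0]]
[[17,2],[27,11],[43,0]]
[[17,2],[27,11],[43,0]]
[[17,2],[27,11],[43,0]]
[[17,2],[26,11],[43,0]]
[[17,2],[26,11],[32,13],[38,11],[43,0]]
[[17,2],[25,5],[26,11],[32,13],[38,11],[43,0]]
[[7,9],[20,2],[25,5],[26,11],[32,13],[38,11],[43,0]]
[[7,9],[20,2],[25,9],[26,11],[32,13],[38,11],[43,0]]
[[7,9],[20,2],[25,16],[32,13],[38,11],[43,0]]
[[7,9],[20,2],[25,16],[32,13],[38,11],[43,18],[46,0]]
[[7,9],[20,2],[25,16],[32,13],[38,11],[43,18],[46,0]]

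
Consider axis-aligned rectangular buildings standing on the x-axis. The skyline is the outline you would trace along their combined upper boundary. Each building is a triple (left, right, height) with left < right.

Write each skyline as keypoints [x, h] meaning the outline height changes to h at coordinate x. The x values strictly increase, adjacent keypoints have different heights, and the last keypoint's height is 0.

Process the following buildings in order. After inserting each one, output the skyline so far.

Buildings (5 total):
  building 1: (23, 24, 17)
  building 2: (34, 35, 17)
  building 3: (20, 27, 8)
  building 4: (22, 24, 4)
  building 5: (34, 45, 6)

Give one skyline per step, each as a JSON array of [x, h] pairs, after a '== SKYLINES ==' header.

== SKYLINES ==
[[23,17],[24,0]]
[[23,17],[24,0],[34,17],[35,0]]
[[20,8],[23,17],[24,8],[27,0],[34,17],[35,0]]
[[20,8],[23,17],[24,8],[27,0],[34,17],[35,0]]
[[20,8],[23,17],[24,8],[27,0],[34,17],[35,6],[45,0]]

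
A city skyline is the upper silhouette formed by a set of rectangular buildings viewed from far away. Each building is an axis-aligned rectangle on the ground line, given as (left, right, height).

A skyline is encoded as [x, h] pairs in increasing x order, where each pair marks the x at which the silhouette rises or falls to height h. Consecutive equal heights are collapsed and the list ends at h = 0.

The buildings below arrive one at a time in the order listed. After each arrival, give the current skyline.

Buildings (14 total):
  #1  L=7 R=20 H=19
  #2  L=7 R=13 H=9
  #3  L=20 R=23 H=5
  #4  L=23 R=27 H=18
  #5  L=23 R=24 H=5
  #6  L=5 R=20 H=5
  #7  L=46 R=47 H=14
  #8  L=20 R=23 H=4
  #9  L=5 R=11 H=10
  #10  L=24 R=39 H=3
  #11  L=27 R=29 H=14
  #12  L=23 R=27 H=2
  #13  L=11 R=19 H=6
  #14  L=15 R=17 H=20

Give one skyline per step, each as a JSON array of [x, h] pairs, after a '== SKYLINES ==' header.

== SKYLINES ==
[[7,19],[20,0]]
[[7,19],[20,0]]
[[7,19],[20,5],[23,0]]
[[7,19],[20,5],[23,18],[27,0]]
[[7,19],[20,5],[23,18],[27,0]]
[[5,5],[7,19],[20,5],[23,18],[27,0]]
[[5,5],[7,19],[20,5],[23,18],[27,0],[46,14],[47,0]]
[[5,5],[7,19],[20,5],[23,18],[27,0],[46,14],[47,0]]
[[5,10],[7,19],[20,5],[23,18],[27,0],[46,14],[47,0]]
[[5,10],[7,19],[20,5],[23,18],[27,3],[39,0],[46,14],[47,0]]
[[5,10],[7,19],[20,5],[23,18],[27,14],[29,3],[39,0],[46,14],[47,0]]
[[5,10],[7,19],[20,5],[23,18],[27,14],[29,3],[39,0],[46,14],[47,0]]
[[5,10],[7,19],[20,5],[23,18],[27,14],[29,3],[39,0],[46,14],[47,0]]
[[5,10],[7,19],[15,20],[17,19],[20,5],[23,18],[27,14],[29,3],[39,0],[46,14],[47,0]]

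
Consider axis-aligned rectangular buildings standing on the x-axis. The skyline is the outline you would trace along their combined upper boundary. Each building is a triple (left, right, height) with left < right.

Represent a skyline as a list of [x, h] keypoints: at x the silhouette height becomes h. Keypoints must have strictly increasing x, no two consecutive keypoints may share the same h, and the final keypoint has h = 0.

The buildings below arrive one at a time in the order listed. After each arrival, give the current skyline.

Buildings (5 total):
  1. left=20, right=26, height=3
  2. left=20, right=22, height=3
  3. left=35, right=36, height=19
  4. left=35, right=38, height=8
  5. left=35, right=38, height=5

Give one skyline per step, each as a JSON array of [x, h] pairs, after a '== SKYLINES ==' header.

== SKYLINES ==
[[20,3],[26,0]]
[[20,3],[26,0]]
[[20,3],[26,0],[35,19],[36,0]]
[[20,3],[26,0],[35,19],[36,8],[38,0]]
[[20,3],[26,0],[35,19],[36,8],[38,0]]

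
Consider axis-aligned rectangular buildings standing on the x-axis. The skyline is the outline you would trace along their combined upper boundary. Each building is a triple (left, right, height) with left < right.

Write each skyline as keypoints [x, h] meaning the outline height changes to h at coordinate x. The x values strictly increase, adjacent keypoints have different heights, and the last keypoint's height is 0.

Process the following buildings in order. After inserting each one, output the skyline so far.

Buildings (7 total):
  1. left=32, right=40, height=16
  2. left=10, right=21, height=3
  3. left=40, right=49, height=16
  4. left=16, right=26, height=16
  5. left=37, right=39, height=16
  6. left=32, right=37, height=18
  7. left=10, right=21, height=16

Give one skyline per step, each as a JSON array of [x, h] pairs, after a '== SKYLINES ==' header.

== SKYLINES ==
[[32,16],[40,0]]
[[10,3],[21,0],[32,16],[40,0]]
[[10,3],[21,0],[32,16],[49,0]]
[[10,3],[16,16],[26,0],[32,16],[49,0]]
[[10,3],[16,16],[26,0],[32,16],[49,0]]
[[10,3],[16,16],[26,0],[32,18],[37,16],[49,0]]
[[10,16],[26,0],[32,18],[37,16],[49,0]]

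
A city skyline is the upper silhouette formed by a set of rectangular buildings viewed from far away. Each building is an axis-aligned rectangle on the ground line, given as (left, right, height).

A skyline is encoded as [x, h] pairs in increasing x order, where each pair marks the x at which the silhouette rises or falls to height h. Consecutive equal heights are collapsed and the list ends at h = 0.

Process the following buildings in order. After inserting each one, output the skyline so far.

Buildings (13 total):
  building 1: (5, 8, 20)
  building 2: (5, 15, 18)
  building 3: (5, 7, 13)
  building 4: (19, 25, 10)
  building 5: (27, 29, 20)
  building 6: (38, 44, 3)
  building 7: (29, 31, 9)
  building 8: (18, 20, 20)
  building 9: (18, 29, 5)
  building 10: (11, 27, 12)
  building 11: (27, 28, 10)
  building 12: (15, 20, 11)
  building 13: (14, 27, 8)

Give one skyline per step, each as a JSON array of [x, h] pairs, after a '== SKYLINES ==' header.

== SKYLINES ==
[[5,20],[8,0]]
[[5,20],[8,18],[15,0]]
[[5,20],[8,18],[15,0]]
[[5,20],[8,18],[15,0],[19,10],[25,0]]
[[5,20],[8,18],[15,0],[19,10],[25,0],[27,20],[29,0]]
[[5,20],[8,18],[15,0],[19,10],[25,0],[27,20],[29,0],[38,3],[44,0]]
[[5,20],[8,18],[15,0],[19,10],[25,0],[27,20],[29,9],[31,0],[38,3],[44,0]]
[[5,20],[8,18],[15,0],[18,20],[20,10],[25,0],[27,20],[29,9],[31,0],[38,3],[44,0]]
[[5,20],[8,18],[15,0],[18,20],[20,10],[25,5],[27,20],[29,9],[31,0],[38,3],[44,0]]
[[5,20],[8,18],[15,12],[18,20],[20,12],[27,20],[29,9],[31,0],[38,3],[44,0]]
[[5,20],[8,18],[15,12],[18,20],[20,12],[27,20],[29,9],[31,0],[38,3],[44,0]]
[[5,20],[8,18],[15,12],[18,20],[20,12],[27,20],[29,9],[31,0],[38,3],[44,0]]
[[5,20],[8,18],[15,12],[18,20],[20,12],[27,20],[29,9],[31,0],[38,3],[44,0]]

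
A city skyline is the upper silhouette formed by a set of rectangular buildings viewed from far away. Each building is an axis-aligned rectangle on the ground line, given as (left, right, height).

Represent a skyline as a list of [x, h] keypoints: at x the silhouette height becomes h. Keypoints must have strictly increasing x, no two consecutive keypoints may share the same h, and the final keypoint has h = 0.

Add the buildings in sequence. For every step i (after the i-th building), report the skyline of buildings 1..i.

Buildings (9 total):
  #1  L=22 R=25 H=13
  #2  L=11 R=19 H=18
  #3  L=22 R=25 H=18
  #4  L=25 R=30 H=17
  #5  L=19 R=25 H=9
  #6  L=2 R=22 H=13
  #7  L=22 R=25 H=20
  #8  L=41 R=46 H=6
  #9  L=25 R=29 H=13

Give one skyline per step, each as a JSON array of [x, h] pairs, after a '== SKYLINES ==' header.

== SKYLINES ==
[[22,13],[25,0]]
[[11,18],[19,0],[22,13],[25,0]]
[[11,18],[19,0],[22,18],[25,0]]
[[11,18],[19,0],[22,18],[25,17],[30,0]]
[[11,18],[19,9],[22,18],[25,17],[30,0]]
[[2,13],[11,18],[19,13],[22,18],[25,17],[30,0]]
[[2,13],[11,18],[19,13],[22,20],[25,17],[30,0]]
[[2,13],[11,18],[19,13],[22,20],[25,17],[30,0],[41,6],[46,0]]
[[2,13],[11,18],[19,13],[22,20],[25,17],[30,0],[41,6],[46,0]]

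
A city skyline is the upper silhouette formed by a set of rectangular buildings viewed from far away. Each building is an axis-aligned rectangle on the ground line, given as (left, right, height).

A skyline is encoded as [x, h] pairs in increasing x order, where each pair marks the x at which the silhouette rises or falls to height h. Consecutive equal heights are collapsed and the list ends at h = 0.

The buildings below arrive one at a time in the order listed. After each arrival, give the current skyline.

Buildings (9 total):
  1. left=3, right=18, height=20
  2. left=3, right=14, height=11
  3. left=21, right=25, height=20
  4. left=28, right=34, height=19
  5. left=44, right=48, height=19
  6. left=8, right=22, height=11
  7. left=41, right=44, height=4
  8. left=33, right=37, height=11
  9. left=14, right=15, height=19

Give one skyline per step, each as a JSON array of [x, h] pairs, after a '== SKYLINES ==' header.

== SKYLINES ==
[[3,20],[18,0]]
[[3,20],[18,0]]
[[3,20],[18,0],[21,20],[25,0]]
[[3,20],[18,0],[21,20],[25,0],[28,19],[34,0]]
[[3,20],[18,0],[21,20],[25,0],[28,19],[34,0],[44,19],[48,0]]
[[3,20],[18,11],[21,20],[25,0],[28,19],[34,0],[44,19],[48,0]]
[[3,20],[18,11],[21,20],[25,0],[28,19],[34,0],[41,4],[44,19],[48,0]]
[[3,20],[18,11],[21,20],[25,0],[28,19],[34,11],[37,0],[41,4],[44,19],[48,0]]
[[3,20],[18,11],[21,20],[25,0],[28,19],[34,11],[37,0],[41,4],[44,19],[48,0]]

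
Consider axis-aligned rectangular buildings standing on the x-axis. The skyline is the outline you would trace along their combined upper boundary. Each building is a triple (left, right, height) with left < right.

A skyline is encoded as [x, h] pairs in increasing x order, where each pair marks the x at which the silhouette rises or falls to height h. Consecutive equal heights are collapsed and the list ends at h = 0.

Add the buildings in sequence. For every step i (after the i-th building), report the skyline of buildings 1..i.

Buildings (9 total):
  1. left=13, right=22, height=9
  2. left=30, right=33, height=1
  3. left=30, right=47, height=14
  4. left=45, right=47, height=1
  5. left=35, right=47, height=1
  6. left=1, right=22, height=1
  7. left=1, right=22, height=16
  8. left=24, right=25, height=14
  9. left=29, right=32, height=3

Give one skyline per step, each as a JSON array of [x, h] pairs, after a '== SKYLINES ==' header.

== SKYLINES ==
[[13,9],[22,0]]
[[13,9],[22,0],[30,1],[33,0]]
[[13,9],[22,0],[30,14],[47,0]]
[[13,9],[22,0],[30,14],[47,0]]
[[13,9],[22,0],[30,14],[47,0]]
[[1,1],[13,9],[22,0],[30,14],[47,0]]
[[1,16],[22,0],[30,14],[47,0]]
[[1,16],[22,0],[24,14],[25,0],[30,14],[47,0]]
[[1,16],[22,0],[24,14],[25,0],[29,3],[30,14],[47,0]]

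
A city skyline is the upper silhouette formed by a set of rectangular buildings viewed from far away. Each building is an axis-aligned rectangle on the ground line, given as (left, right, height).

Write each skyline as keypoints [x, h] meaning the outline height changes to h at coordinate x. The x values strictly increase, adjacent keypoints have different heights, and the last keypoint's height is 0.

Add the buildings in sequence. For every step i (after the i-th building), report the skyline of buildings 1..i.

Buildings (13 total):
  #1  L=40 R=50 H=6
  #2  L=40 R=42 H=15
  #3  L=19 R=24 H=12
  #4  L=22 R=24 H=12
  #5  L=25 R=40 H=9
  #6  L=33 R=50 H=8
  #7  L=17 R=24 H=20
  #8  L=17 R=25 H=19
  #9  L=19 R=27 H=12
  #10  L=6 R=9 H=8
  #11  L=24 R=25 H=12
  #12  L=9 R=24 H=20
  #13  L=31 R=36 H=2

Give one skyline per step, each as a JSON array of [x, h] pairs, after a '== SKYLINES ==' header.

== SKYLINES ==
[[40,6],[50,0]]
[[40,15],[42,6],[50,0]]
[[19,12],[24,0],[40,15],[42,6],[50,0]]
[[19,12],[24,0],[40,15],[42,6],[50,0]]
[[19,12],[24,0],[25,9],[40,15],[42,6],[50,0]]
[[19,12],[24,0],[25,9],[40,15],[42,8],[50,0]]
[[17,20],[24,0],[25,9],[40,15],[42,8],[50,0]]
[[17,20],[24,19],[25,9],[40,15],[42,8],[50,0]]
[[17,20],[24,19],[25,12],[27,9],[40,15],[42,8],[50,0]]
[[6,8],[9,0],[17,20],[24,19],[25,12],[27,9],[40,15],[42,8],[50,0]]
[[6,8],[9,0],[17,20],[24,19],[25,12],[27,9],[40,15],[42,8],[50,0]]
[[6,8],[9,20],[24,19],[25,12],[27,9],[40,15],[42,8],[50,0]]
[[6,8],[9,20],[24,19],[25,12],[27,9],[40,15],[42,8],[50,0]]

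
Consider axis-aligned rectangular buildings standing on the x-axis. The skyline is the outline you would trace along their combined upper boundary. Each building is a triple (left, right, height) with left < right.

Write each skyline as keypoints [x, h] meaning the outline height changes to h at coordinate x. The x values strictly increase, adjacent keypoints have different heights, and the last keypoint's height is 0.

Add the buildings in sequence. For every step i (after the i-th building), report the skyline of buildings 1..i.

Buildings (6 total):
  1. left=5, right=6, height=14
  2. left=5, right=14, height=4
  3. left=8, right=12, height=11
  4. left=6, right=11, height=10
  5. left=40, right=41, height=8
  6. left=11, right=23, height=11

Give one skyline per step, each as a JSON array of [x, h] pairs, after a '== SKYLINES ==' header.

== SKYLINES ==
[[5,14],[6,0]]
[[5,14],[6,4],[14,0]]
[[5,14],[6,4],[8,11],[12,4],[14,0]]
[[5,14],[6,10],[8,11],[12,4],[14,0]]
[[5,14],[6,10],[8,11],[12,4],[14,0],[40,8],[41,0]]
[[5,14],[6,10],[8,11],[23,0],[40,8],[41,0]]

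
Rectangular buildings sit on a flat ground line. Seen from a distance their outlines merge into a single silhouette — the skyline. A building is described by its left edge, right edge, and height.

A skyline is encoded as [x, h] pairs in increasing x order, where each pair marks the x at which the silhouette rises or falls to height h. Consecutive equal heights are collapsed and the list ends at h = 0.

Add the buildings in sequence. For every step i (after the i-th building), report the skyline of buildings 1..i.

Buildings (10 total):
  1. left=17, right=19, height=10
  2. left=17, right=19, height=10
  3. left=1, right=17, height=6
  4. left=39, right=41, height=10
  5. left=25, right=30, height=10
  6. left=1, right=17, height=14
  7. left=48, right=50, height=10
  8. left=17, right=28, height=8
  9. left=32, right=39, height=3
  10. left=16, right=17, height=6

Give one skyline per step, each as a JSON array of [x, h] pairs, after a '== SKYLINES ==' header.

== SKYLINES ==
[[17,10],[19,0]]
[[17,10],[19,0]]
[[1,6],[17,10],[19,0]]
[[1,6],[17,10],[19,0],[39,10],[41,0]]
[[1,6],[17,10],[19,0],[25,10],[30,0],[39,10],[41,0]]
[[1,14],[17,10],[19,0],[25,10],[30,0],[39,10],[41,0]]
[[1,14],[17,10],[19,0],[25,10],[30,0],[39,10],[41,0],[48,10],[50,0]]
[[1,14],[17,10],[19,8],[25,10],[30,0],[39,10],[41,0],[48,10],[50,0]]
[[1,14],[17,10],[19,8],[25,10],[30,0],[32,3],[39,10],[41,0],[48,10],[50,0]]
[[1,14],[17,10],[19,8],[25,10],[30,0],[32,3],[39,10],[41,0],[48,10],[50,0]]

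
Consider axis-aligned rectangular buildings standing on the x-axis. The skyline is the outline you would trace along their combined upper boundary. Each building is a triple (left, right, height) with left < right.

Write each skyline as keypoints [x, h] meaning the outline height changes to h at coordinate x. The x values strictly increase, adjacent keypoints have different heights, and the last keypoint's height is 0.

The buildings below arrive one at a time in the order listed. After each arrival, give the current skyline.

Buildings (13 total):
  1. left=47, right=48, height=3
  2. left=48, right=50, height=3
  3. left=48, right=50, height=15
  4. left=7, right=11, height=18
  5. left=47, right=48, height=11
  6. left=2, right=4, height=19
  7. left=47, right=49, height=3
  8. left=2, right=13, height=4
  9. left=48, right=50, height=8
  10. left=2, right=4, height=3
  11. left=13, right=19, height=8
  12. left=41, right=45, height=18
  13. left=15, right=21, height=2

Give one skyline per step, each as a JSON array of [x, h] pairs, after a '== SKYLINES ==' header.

== SKYLINES ==
[[47,3],[48,0]]
[[47,3],[50,0]]
[[47,3],[48,15],[50,0]]
[[7,18],[11,0],[47,3],[48,15],[50,0]]
[[7,18],[11,0],[47,11],[48,15],[50,0]]
[[2,19],[4,0],[7,18],[11,0],[47,11],[48,15],[50,0]]
[[2,19],[4,0],[7,18],[11,0],[47,11],[48,15],[50,0]]
[[2,19],[4,4],[7,18],[11,4],[13,0],[47,11],[48,15],[50,0]]
[[2,19],[4,4],[7,18],[11,4],[13,0],[47,11],[48,15],[50,0]]
[[2,19],[4,4],[7,18],[11,4],[13,0],[47,11],[48,15],[50,0]]
[[2,19],[4,4],[7,18],[11,4],[13,8],[19,0],[47,11],[48,15],[50,0]]
[[2,19],[4,4],[7,18],[11,4],[13,8],[19,0],[41,18],[45,0],[47,11],[48,15],[50,0]]
[[2,19],[4,4],[7,18],[11,4],[13,8],[19,2],[21,0],[41,18],[45,0],[47,11],[48,15],[50,0]]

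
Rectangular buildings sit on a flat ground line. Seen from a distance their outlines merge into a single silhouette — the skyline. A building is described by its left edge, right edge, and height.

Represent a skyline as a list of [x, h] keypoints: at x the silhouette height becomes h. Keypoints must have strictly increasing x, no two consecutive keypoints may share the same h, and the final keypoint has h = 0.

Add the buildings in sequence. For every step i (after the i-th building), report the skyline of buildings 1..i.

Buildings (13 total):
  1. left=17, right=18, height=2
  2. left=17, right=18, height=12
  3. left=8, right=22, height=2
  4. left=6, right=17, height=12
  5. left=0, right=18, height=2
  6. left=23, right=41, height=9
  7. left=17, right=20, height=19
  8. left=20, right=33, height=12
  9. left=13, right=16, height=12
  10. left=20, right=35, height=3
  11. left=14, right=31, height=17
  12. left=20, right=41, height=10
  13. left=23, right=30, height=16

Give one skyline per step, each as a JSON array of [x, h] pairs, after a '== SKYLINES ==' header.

== SKYLINES ==
[[17,2],[18,0]]
[[17,12],[18,0]]
[[8,2],[17,12],[18,2],[22,0]]
[[6,12],[18,2],[22,0]]
[[0,2],[6,12],[18,2],[22,0]]
[[0,2],[6,12],[18,2],[22,0],[23,9],[41,0]]
[[0,2],[6,12],[17,19],[20,2],[22,0],[23,9],[41,0]]
[[0,2],[6,12],[17,19],[20,12],[33,9],[41,0]]
[[0,2],[6,12],[17,19],[20,12],[33,9],[41,0]]
[[0,2],[6,12],[17,19],[20,12],[33,9],[41,0]]
[[0,2],[6,12],[14,17],[17,19],[20,17],[31,12],[33,9],[41,0]]
[[0,2],[6,12],[14,17],[17,19],[20,17],[31,12],[33,10],[41,0]]
[[0,2],[6,12],[14,17],[17,19],[20,17],[31,12],[33,10],[41,0]]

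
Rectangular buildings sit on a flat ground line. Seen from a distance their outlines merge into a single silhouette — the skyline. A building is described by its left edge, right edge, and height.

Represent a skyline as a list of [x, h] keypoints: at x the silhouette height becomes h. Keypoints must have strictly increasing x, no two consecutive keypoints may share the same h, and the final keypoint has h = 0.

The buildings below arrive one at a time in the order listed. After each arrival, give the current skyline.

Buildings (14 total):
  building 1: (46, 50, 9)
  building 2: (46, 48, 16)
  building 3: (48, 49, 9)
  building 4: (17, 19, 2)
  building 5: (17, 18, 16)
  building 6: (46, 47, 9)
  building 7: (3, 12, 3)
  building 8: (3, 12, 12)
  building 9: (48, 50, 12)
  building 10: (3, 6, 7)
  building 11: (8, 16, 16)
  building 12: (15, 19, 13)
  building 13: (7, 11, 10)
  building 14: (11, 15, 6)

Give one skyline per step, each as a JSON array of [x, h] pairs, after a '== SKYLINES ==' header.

== SKYLINES ==
[[46,9],[50,0]]
[[46,16],[48,9],[50,0]]
[[46,16],[48,9],[50,0]]
[[17,2],[19,0],[46,16],[48,9],[50,0]]
[[17,16],[18,2],[19,0],[46,16],[48,9],[50,0]]
[[17,16],[18,2],[19,0],[46,16],[48,9],[50,0]]
[[3,3],[12,0],[17,16],[18,2],[19,0],[46,16],[48,9],[50,0]]
[[3,12],[12,0],[17,16],[18,2],[19,0],[46,16],[48,9],[50,0]]
[[3,12],[12,0],[17,16],[18,2],[19,0],[46,16],[48,12],[50,0]]
[[3,12],[12,0],[17,16],[18,2],[19,0],[46,16],[48,12],[50,0]]
[[3,12],[8,16],[16,0],[17,16],[18,2],[19,0],[46,16],[48,12],[50,0]]
[[3,12],[8,16],[16,13],[17,16],[18,13],[19,0],[46,16],[48,12],[50,0]]
[[3,12],[8,16],[16,13],[17,16],[18,13],[19,0],[46,16],[48,12],[50,0]]
[[3,12],[8,16],[16,13],[17,16],[18,13],[19,0],[46,16],[48,12],[50,0]]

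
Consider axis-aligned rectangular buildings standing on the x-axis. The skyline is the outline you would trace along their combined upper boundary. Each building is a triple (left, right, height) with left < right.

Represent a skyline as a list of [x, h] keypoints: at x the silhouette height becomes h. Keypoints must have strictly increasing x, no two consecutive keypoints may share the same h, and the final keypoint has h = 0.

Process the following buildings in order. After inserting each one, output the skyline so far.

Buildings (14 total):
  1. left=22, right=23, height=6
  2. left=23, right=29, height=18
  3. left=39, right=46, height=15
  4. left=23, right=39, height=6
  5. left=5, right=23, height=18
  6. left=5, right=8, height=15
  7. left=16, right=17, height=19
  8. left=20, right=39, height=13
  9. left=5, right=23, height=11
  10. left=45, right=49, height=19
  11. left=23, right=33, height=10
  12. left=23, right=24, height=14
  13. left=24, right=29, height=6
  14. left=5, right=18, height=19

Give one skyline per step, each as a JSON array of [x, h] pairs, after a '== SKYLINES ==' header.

== SKYLINES ==
[[22,6],[23,0]]
[[22,6],[23,18],[29,0]]
[[22,6],[23,18],[29,0],[39,15],[46,0]]
[[22,6],[23,18],[29,6],[39,15],[46,0]]
[[5,18],[29,6],[39,15],[46,0]]
[[5,18],[29,6],[39,15],[46,0]]
[[5,18],[16,19],[17,18],[29,6],[39,15],[46,0]]
[[5,18],[16,19],[17,18],[29,13],[39,15],[46,0]]
[[5,18],[16,19],[17,18],[29,13],[39,15],[46,0]]
[[5,18],[16,19],[17,18],[29,13],[39,15],[45,19],[49,0]]
[[5,18],[16,19],[17,18],[29,13],[39,15],[45,19],[49,0]]
[[5,18],[16,19],[17,18],[29,13],[39,15],[45,19],[49,0]]
[[5,18],[16,19],[17,18],[29,13],[39,15],[45,19],[49,0]]
[[5,19],[18,18],[29,13],[39,15],[45,19],[49,0]]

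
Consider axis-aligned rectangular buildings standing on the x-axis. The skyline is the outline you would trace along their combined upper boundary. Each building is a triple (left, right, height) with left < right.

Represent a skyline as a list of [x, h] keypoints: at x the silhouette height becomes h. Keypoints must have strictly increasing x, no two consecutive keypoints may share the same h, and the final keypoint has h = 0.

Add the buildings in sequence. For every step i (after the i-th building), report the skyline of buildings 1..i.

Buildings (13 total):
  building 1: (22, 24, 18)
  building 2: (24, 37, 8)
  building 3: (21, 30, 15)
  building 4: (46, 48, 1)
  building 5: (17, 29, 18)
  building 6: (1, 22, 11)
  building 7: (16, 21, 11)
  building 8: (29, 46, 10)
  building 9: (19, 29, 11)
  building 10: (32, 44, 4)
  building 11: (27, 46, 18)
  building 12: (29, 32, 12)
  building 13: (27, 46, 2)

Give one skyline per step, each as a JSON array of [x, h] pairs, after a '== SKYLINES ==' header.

== SKYLINES ==
[[22,18],[24,0]]
[[22,18],[24,8],[37,0]]
[[21,15],[22,18],[24,15],[30,8],[37,0]]
[[21,15],[22,18],[24,15],[30,8],[37,0],[46,1],[48,0]]
[[17,18],[29,15],[30,8],[37,0],[46,1],[48,0]]
[[1,11],[17,18],[29,15],[30,8],[37,0],[46,1],[48,0]]
[[1,11],[17,18],[29,15],[30,8],[37,0],[46,1],[48,0]]
[[1,11],[17,18],[29,15],[30,10],[46,1],[48,0]]
[[1,11],[17,18],[29,15],[30,10],[46,1],[48,0]]
[[1,11],[17,18],[29,15],[30,10],[46,1],[48,0]]
[[1,11],[17,18],[46,1],[48,0]]
[[1,11],[17,18],[46,1],[48,0]]
[[1,11],[17,18],[46,1],[48,0]]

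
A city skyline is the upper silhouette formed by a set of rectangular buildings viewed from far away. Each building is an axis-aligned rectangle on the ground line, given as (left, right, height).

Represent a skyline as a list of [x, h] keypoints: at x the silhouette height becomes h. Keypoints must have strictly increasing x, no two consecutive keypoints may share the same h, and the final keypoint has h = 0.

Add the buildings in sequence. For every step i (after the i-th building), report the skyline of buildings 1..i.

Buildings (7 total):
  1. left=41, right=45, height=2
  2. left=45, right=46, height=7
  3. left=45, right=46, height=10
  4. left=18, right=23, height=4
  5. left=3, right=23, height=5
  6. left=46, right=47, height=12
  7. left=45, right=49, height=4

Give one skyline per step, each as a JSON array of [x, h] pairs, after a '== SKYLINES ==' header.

== SKYLINES ==
[[41,2],[45,0]]
[[41,2],[45,7],[46,0]]
[[41,2],[45,10],[46,0]]
[[18,4],[23,0],[41,2],[45,10],[46,0]]
[[3,5],[23,0],[41,2],[45,10],[46,0]]
[[3,5],[23,0],[41,2],[45,10],[46,12],[47,0]]
[[3,5],[23,0],[41,2],[45,10],[46,12],[47,4],[49,0]]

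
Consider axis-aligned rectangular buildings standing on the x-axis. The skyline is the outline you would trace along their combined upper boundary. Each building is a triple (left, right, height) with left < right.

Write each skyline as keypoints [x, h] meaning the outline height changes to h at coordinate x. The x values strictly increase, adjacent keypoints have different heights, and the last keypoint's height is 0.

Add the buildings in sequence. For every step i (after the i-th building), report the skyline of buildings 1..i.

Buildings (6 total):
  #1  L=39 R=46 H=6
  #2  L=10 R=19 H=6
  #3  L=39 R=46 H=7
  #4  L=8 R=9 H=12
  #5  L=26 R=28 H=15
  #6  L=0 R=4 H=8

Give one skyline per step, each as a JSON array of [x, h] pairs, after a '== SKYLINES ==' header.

== SKYLINES ==
[[39,6],[46,0]]
[[10,6],[19,0],[39,6],[46,0]]
[[10,6],[19,0],[39,7],[46,0]]
[[8,12],[9,0],[10,6],[19,0],[39,7],[46,0]]
[[8,12],[9,0],[10,6],[19,0],[26,15],[28,0],[39,7],[46,0]]
[[0,8],[4,0],[8,12],[9,0],[10,6],[19,0],[26,15],[28,0],[39,7],[46,0]]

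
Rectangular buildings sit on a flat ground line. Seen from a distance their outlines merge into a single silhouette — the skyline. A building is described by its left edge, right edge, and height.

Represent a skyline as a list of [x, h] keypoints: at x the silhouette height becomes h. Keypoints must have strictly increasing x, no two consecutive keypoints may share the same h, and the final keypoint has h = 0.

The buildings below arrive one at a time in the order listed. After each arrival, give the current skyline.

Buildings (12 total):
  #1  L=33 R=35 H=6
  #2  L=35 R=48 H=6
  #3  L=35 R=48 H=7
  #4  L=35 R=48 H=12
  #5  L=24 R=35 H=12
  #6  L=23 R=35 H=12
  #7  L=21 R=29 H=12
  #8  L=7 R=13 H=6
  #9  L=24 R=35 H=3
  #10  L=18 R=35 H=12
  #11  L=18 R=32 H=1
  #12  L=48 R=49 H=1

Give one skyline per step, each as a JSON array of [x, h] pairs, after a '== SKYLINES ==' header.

== SKYLINES ==
[[33,6],[35,0]]
[[33,6],[48,0]]
[[33,6],[35,7],[48,0]]
[[33,6],[35,12],[48,0]]
[[24,12],[48,0]]
[[23,12],[48,0]]
[[21,12],[48,0]]
[[7,6],[13,0],[21,12],[48,0]]
[[7,6],[13,0],[21,12],[48,0]]
[[7,6],[13,0],[18,12],[48,0]]
[[7,6],[13,0],[18,12],[48,0]]
[[7,6],[13,0],[18,12],[48,1],[49,0]]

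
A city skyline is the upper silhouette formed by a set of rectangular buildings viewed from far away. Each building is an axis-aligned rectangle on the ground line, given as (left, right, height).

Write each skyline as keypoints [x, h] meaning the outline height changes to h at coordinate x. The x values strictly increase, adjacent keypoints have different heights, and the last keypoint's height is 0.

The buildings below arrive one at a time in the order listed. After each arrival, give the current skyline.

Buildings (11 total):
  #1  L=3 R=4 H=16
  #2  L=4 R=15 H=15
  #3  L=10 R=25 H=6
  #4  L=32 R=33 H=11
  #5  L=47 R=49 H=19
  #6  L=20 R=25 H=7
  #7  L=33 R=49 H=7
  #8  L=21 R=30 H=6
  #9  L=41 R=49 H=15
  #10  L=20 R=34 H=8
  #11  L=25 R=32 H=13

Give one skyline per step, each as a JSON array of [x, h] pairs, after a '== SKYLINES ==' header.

== SKYLINES ==
[[3,16],[4,0]]
[[3,16],[4,15],[15,0]]
[[3,16],[4,15],[15,6],[25,0]]
[[3,16],[4,15],[15,6],[25,0],[32,11],[33,0]]
[[3,16],[4,15],[15,6],[25,0],[32,11],[33,0],[47,19],[49,0]]
[[3,16],[4,15],[15,6],[20,7],[25,0],[32,11],[33,0],[47,19],[49,0]]
[[3,16],[4,15],[15,6],[20,7],[25,0],[32,11],[33,7],[47,19],[49,0]]
[[3,16],[4,15],[15,6],[20,7],[25,6],[30,0],[32,11],[33,7],[47,19],[49,0]]
[[3,16],[4,15],[15,6],[20,7],[25,6],[30,0],[32,11],[33,7],[41,15],[47,19],[49,0]]
[[3,16],[4,15],[15,6],[20,8],[32,11],[33,8],[34,7],[41,15],[47,19],[49,0]]
[[3,16],[4,15],[15,6],[20,8],[25,13],[32,11],[33,8],[34,7],[41,15],[47,19],[49,0]]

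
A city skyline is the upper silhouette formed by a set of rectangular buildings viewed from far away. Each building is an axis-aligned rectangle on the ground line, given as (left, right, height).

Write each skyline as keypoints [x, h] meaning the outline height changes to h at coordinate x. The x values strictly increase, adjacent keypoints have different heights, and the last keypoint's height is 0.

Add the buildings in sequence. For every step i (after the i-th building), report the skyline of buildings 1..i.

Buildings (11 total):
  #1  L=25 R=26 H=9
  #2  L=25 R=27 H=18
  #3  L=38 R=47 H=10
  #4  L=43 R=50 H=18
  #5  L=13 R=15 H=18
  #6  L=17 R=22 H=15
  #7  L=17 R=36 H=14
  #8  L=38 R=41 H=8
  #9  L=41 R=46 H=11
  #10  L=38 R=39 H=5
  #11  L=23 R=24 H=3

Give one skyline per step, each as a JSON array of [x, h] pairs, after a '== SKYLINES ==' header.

== SKYLINES ==
[[25,9],[26,0]]
[[25,18],[27,0]]
[[25,18],[27,0],[38,10],[47,0]]
[[25,18],[27,0],[38,10],[43,18],[50,0]]
[[13,18],[15,0],[25,18],[27,0],[38,10],[43,18],[50,0]]
[[13,18],[15,0],[17,15],[22,0],[25,18],[27,0],[38,10],[43,18],[50,0]]
[[13,18],[15,0],[17,15],[22,14],[25,18],[27,14],[36,0],[38,10],[43,18],[50,0]]
[[13,18],[15,0],[17,15],[22,14],[25,18],[27,14],[36,0],[38,10],[43,18],[50,0]]
[[13,18],[15,0],[17,15],[22,14],[25,18],[27,14],[36,0],[38,10],[41,11],[43,18],[50,0]]
[[13,18],[15,0],[17,15],[22,14],[25,18],[27,14],[36,0],[38,10],[41,11],[43,18],[50,0]]
[[13,18],[15,0],[17,15],[22,14],[25,18],[27,14],[36,0],[38,10],[41,11],[43,18],[50,0]]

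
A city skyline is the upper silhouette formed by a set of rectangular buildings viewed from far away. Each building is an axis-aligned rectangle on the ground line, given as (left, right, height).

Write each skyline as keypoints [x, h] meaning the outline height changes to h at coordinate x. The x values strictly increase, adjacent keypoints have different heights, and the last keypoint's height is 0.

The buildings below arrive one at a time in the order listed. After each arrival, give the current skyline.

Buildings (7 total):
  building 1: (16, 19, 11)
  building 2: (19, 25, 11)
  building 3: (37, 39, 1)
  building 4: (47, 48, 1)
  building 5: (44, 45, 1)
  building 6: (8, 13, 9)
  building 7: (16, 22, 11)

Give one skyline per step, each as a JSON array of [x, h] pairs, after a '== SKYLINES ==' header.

== SKYLINES ==
[[16,11],[19,0]]
[[16,11],[25,0]]
[[16,11],[25,0],[37,1],[39,0]]
[[16,11],[25,0],[37,1],[39,0],[47,1],[48,0]]
[[16,11],[25,0],[37,1],[39,0],[44,1],[45,0],[47,1],[48,0]]
[[8,9],[13,0],[16,11],[25,0],[37,1],[39,0],[44,1],[45,0],[47,1],[48,0]]
[[8,9],[13,0],[16,11],[25,0],[37,1],[39,0],[44,1],[45,0],[47,1],[48,0]]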